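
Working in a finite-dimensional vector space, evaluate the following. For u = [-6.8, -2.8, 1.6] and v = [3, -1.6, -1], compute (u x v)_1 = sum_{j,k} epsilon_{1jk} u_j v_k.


(u x v)_1 = sum_{j,k} epsilon_{1jk} u_j v_k. Only permutations of (1,2,3) contribute; the two non-zero terms are:
eps_{123} u_2 v_3 = 1 * -2.8 * -1 = 2.8
eps_{132} u_3 v_2 = -1 * 1.6 * -1.6 = 2.56
(u x v)_1 = 5.36

5.36


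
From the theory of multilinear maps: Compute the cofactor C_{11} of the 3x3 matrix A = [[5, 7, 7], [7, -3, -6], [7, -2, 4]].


To find cofactor C_{11}, delete row 1 and column 1.
The resulting 2x2 submatrix is: [[-3, -6], [-2, 4]]
Minor M_{11} = -3*4 - -6*-2
  = -12 - 12 = -24
Sign = (-1)^(1+1) = (-1)^2 = 1
Cofactor C_{11} = 1 * -24 = -24

-24


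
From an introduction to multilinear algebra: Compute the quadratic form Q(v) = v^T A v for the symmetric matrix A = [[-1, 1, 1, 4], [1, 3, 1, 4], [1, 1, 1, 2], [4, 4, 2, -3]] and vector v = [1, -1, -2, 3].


First compute Av:
(Av)_1 = -1*1 + 1*-1 + 1*-2 + 4*3 = 8
(Av)_2 = 1*1 + 3*-1 + 1*-2 + 4*3 = 8
(Av)_3 = 1*1 + 1*-1 + 1*-2 + 2*3 = 4
(Av)_4 = 4*1 + 4*-1 + 2*-2 + -3*3 = -13
Av = [8, 8, 4, -13]
Then v^T (Av) = 1*8 + -1*8 + -2*4 + 3*-13
= 8 + -8 + -8 + -39 = -47

-47


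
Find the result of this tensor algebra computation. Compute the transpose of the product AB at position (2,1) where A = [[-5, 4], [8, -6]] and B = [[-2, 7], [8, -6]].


(AB)^T_{ij} = (AB)_{ji} = sum_k A_{jk} B_{ki}.
For i=2, j=1 we need (AB)_{12}:
A_{11} * B_{12} = -5 * 7 = -35
A_{12} * B_{22} = 4 * -6 = -24
Sum = -35 + -24 = -59

-59


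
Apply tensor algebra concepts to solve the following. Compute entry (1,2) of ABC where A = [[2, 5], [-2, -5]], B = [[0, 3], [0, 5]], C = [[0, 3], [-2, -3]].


(ABC)_{12} = sum_m (AB)_{1m} C_{m2}. First compute row 1 of AB.
(AB)_{11} = 2*0 + 5*0 = 0
(AB)_{12} = 2*3 + 5*5 = 31
Now contract with column 2 of C:
(AB)_{11} * C_{12} = 0 * 3 = 0
(AB)_{12} * C_{22} = 31 * -3 = -93
(ABC)_{12} = 0 + -93 = -93

-93


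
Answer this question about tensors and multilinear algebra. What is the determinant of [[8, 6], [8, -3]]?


For a 2x2 matrix [[a, b], [c, d]], det = a*d - b*c.
a = 8, b = 6, c = 8, d = -3
a*d = 8 * -3 = -24
b*c = 6 * 8 = 48
det = -24 - 48 = -72

-72


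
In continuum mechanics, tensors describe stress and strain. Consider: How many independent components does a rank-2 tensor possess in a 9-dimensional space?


The number of components of a rank-r tensor in d dimensions is d^r.
Here d = 9 and r = 2.
9^2 = 81

81


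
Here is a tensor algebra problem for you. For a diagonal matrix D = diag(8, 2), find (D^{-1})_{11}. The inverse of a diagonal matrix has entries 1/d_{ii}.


For a diagonal matrix, the inverse has entries (D^{-1})_{ii} = 1/d_{ii}.
The diagonal entries are: d_{11} = 8, d_{22} = 2
We need (D^{-1})_{11} = 1/d_{11} = 1/8 = 1/8

1/8


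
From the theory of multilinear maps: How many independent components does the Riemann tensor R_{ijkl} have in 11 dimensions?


The Riemann tensor in d dimensions has d^2(d^2 - 1)/12 independent components.
d = 11, so d^2 = 121
d^2 - 1 = 120
d^2(d^2 - 1) = 121 * 120 = 14520
Divide by 12: 14520 / 12 = 1210

1210


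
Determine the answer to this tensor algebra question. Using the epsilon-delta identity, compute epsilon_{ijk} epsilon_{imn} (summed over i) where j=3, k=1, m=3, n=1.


Using the identity: epsilon_{ijk} epsilon_{imn} = delta_{jm} delta_{kn} - delta_{jn} delta_{km}.
delta_{33} = 1
delta_{11} = 1
delta_{31} = 0
delta_{13} = 0
Result = 1 * 1 - 0 * 0 = 1 - 0 = 1

1


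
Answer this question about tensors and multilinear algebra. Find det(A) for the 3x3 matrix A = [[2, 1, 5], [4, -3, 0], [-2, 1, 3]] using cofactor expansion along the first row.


Expanding along the first row, det(A) = a11*M_11 - a12*M_12 + a13*M_13, where M_1j is the (1,j) minor.
Minor M_11 = -3*3 - 0*1 = -9
Minor M_12 = 4*3 - 0*-2 = 12
Minor M_13 = 4*1 - -3*-2 = -2
det = 2*(-9) - 1*(12) + 5*(-2)
    = -18 - 12 + -10
    = -40

-40


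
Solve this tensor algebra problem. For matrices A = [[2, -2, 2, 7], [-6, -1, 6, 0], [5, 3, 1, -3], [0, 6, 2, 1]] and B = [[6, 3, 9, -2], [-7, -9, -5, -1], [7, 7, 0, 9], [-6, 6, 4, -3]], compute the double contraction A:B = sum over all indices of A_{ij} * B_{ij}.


A:B = sum over all i,j of A_{ij} * B_{ij}.
Row 1: 2*6=12, -2*3=-6, 2*9=18, 7*-2=-14 => row sum = 10
Row 2: -6*-7=42, -1*-9=9, 6*-5=-30, 0*-1=0 => row sum = 21
Row 3: 5*7=35, 3*7=21, 1*0=0, -3*9=-27 => row sum = 29
Row 4: 0*-6=0, 6*6=36, 2*4=8, 1*-3=-3 => row sum = 41
Total = 10 + 21 + 29 + 41 = 101

101


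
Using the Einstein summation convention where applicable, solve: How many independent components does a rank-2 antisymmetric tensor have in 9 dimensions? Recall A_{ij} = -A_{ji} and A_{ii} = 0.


An antisymmetric rank-2 tensor satisfies A_{ij} = -A_{ji}, so diagonal entries are zero.
The independent components are the upper-triangular entries: C(n, 2) = n(n-1)/2.
n = 9
C(9, 2) = 9 * 8 / 2 = 72 / 2 = 36

36


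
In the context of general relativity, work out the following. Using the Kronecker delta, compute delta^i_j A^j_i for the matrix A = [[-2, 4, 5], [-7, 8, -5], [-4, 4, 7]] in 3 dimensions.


The contraction (trace) of a rank-2 tensor is the sum of its diagonal elements.
Diagonal entries: A[1,1] = -2, A[2,2] = 8, A[3,3] = 7
Tr(A) = -2 + 8 + 7 = 13

13


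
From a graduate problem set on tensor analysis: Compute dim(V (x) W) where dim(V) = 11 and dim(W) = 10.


The dimension of a tensor product is the product of dimensions.
dim(V) = 11, dim(W) = 10
dim(V (x) W) = 11 * 10 = 110

110


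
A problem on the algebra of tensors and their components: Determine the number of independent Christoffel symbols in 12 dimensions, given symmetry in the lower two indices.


Christoffel symbols Gamma^k_{ij} are symmetric in i,j, so there are d * d(d+1)/2 independent symbols.
d = 12
d(d+1)/2 = 12 * 13 / 2 = 78
Total = 12 * 78 = 936

936


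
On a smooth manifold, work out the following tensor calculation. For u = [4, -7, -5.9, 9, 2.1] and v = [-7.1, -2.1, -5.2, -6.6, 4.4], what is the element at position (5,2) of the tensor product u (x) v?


The outer product entry T_{ij} = u_i * v_j.
We need i=5, j=2.
u_5 = 2.1, v_2 = -2.1
T_{5,2} = 2.1 * -2.1 = -4.41

-4.41


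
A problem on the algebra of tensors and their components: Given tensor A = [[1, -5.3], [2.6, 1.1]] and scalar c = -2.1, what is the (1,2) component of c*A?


Scalar multiplication: (cA)_{ij} = c * A_{ij}.
c = -2.1
A_{12} = -5.3
(cA)_{12} = -2.1 * -5.3 = 11.13

11.13


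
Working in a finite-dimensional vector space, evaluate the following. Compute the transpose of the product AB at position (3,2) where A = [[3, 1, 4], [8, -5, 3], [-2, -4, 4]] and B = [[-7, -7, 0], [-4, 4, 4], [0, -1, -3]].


(AB)^T_{ij} = (AB)_{ji} = sum_k A_{jk} B_{ki}.
For i=3, j=2 we need (AB)_{23}:
A_{21} * B_{13} = 8 * 0 = 0
A_{22} * B_{23} = -5 * 4 = -20
A_{23} * B_{33} = 3 * -3 = -9
Sum = 0 + -20 + -9 = -29

-29


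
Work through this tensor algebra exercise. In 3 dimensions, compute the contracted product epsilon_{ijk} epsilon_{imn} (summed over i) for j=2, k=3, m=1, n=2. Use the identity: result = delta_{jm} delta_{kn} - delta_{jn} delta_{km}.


Using the identity: epsilon_{ijk} epsilon_{imn} = delta_{jm} delta_{kn} - delta_{jn} delta_{km}.
delta_{21} = 0
delta_{32} = 0
delta_{22} = 1
delta_{31} = 0
Result = 0 * 0 - 1 * 0 = 0 - 0 = 0

0


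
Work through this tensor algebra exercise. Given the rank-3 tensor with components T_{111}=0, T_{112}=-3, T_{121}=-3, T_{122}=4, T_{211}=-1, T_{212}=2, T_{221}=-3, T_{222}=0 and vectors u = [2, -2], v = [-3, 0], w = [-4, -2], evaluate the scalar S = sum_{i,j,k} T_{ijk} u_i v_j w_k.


S = sum over i,j,k of T_{ijk} u_i v_j w_k. Expanding all 8 terms:
T_{111}*u_1*v_1*w_1 = 0*2*-3*-4 = 0  (running total: 0)
T_{112}*u_1*v_1*w_2 = -3*2*-3*-2 = -36  (running total: -36)
T_{121}*u_1*v_2*w_1 = -3*2*0*-4 = 0  (running total: -36)
T_{122}*u_1*v_2*w_2 = 4*2*0*-2 = 0  (running total: -36)
T_{211}*u_2*v_1*w_1 = -1*-2*-3*-4 = 24  (running total: -12)
T_{212}*u_2*v_1*w_2 = 2*-2*-3*-2 = -24  (running total: -36)
T_{221}*u_2*v_2*w_1 = -3*-2*0*-4 = 0  (running total: -36)
T_{222}*u_2*v_2*w_2 = 0*-2*0*-2 = 0  (running total: -36)
S = -36

-36


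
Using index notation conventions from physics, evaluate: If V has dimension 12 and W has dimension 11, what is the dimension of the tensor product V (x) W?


The dimension of a tensor product is the product of dimensions.
dim(V) = 12, dim(W) = 11
dim(V (x) W) = 12 * 11 = 132

132


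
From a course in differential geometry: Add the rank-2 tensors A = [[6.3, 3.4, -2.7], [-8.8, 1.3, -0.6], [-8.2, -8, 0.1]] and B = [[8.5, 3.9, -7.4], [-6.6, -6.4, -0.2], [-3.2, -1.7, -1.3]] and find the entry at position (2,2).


Tensor addition is component-wise: (A + B)_{ij} = A_{ij} + B_{ij}.
A_{22} = 1.3
B_{22} = -6.4
(A + B)_{22} = 1.3 + -6.4 = -5.1

-5.1


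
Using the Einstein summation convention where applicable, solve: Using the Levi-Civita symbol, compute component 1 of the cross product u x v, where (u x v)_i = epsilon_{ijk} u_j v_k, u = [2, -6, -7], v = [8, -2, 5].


(u x v)_1 = sum_{j,k} epsilon_{1jk} u_j v_k. Only permutations of (1,2,3) contribute; the two non-zero terms are:
eps_{123} u_2 v_3 = 1 * -6 * 5 = -30
eps_{132} u_3 v_2 = -1 * -7 * -2 = -14
(u x v)_1 = -44

-44


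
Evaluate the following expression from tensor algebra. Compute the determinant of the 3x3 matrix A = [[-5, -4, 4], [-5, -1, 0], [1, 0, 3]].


Expanding along the first row, det(A) = a11*M_11 - a12*M_12 + a13*M_13, where M_1j is the (1,j) minor.
Minor M_11 = -1*3 - 0*0 = -3
Minor M_12 = -5*3 - 0*1 = -15
Minor M_13 = -5*0 - -1*1 = 1
det = -5*(-3) - -4*(-15) + 4*(1)
    = 15 - 60 + 4
    = -41

-41


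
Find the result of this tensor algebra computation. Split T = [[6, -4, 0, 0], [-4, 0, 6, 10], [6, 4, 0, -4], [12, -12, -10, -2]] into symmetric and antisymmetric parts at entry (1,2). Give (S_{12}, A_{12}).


T_{12} = -4
T_{21} = -4
S_{12} = (-4 + -4)/2 = -8/2 = -4
A_{12} = (-4 - -4)/2 = 0/2 = 0
Check: S + A = -4 + 0 = -4 = T_{12}.

(-4, 0)


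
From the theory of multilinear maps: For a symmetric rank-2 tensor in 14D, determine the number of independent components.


A symmetric rank-2 tensor in d dimensions has d(d+1)/2 independent components.
d = 14
d(d+1)/2 = 14 * 15 / 2 = 210 / 2 = 105

105


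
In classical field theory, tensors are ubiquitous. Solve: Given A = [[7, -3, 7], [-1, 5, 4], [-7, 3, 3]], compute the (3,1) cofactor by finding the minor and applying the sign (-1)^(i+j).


To find cofactor C_{31}, delete row 3 and column 1.
The resulting 2x2 submatrix is: [[-3, 7], [5, 4]]
Minor M_{31} = -3*4 - 7*5
  = -12 - 35 = -47
Sign = (-1)^(3+1) = (-1)^4 = 1
Cofactor C_{31} = 1 * -47 = -47

-47


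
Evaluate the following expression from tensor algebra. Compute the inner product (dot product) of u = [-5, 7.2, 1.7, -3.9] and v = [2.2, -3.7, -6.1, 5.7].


The inner product u . v = sum of u_i * v_i.
Term-by-term: -5 * 2.2, 7.2 * -3.7, 1.7 * -6.1, -3.9 * 5.7
Products: -11, -26.64, -10.37, -22.23
Sum = -11 + -26.64 + -10.37 + -22.23 = -70.24

-70.24


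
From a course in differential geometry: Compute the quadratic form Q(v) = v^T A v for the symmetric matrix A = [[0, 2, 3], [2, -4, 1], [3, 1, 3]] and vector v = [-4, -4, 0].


First compute Av:
(Av)_1 = 0*-4 + 2*-4 + 3*0 = -8
(Av)_2 = 2*-4 + -4*-4 + 1*0 = 8
(Av)_3 = 3*-4 + 1*-4 + 3*0 = -16
Av = [-8, 8, -16]
Then v^T (Av) = -4*-8 + -4*8 + 0*-16
= 32 + -32 + 0 = 0

0


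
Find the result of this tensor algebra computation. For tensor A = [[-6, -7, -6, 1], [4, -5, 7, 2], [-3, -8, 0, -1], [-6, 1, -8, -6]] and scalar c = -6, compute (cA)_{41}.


Scalar multiplication: (cA)_{ij} = c * A_{ij}.
c = -6
A_{41} = -6
(cA)_{41} = -6 * -6 = 36

36


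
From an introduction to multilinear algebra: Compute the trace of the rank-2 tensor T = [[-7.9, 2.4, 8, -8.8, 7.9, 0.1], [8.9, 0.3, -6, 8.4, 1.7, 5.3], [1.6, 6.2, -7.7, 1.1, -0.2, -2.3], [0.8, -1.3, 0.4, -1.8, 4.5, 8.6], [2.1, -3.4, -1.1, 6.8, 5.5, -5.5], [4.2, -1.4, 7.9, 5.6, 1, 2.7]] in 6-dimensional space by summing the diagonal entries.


The contraction (trace) of a rank-2 tensor is the sum of its diagonal elements.
Diagonal entries: A[1,1] = -7.9, A[2,2] = 0.3, A[3,3] = -7.7, A[4,4] = -1.8, A[5,5] = 5.5, A[6,6] = 2.7
Tr(A) = -7.9 + 0.3 + -7.7 + -1.8 + 5.5 + 2.7 = -8.9

-8.9


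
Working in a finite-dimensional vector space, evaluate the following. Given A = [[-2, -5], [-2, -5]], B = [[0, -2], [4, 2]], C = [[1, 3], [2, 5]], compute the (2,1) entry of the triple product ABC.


(ABC)_{21} = sum_m (AB)_{2m} C_{m1}. First compute row 2 of AB.
(AB)_{21} = -2*0 + -5*4 = -20
(AB)_{22} = -2*-2 + -5*2 = -6
Now contract with column 1 of C:
(AB)_{21} * C_{11} = -20 * 1 = -20
(AB)_{22} * C_{21} = -6 * 2 = -12
(ABC)_{21} = -20 + -12 = -32

-32


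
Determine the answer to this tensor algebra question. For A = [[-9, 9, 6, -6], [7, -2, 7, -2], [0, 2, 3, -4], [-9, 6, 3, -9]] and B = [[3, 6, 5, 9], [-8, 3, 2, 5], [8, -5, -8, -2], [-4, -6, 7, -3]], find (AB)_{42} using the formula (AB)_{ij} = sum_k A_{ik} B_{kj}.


(AB)_{ij} = sum_k A_{ik} B_{kj}.
For i=4, j=2:
A_{41} * B_{12} = -9 * 6 = -54
A_{42} * B_{22} = 6 * 3 = 18
A_{43} * B_{32} = 3 * -5 = -15
A_{44} * B_{42} = -9 * -6 = 54
Sum = -54 + 18 + -15 + 54 = 3

3


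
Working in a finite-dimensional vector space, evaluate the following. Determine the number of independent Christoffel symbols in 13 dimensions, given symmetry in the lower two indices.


Christoffel symbols Gamma^k_{ij} are symmetric in i,j, so there are d * d(d+1)/2 independent symbols.
d = 13
d(d+1)/2 = 13 * 14 / 2 = 91
Total = 13 * 91 = 1183

1183


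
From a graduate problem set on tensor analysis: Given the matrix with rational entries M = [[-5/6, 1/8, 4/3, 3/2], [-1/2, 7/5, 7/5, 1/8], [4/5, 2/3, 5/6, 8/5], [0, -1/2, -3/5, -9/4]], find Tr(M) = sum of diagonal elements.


The trace is the sum of diagonal entries.
Diagonal: M[1,1] = -5/6, M[2,2] = 7/5, M[3,3] = 5/6, M[4,4] = -9/4
Tr(M) = -5/6 + 7/5 + 5/6 + -9/4
Computing step by step:
After adding M[1,1]: -5/6
After adding M[2,2]: 17/30
After adding M[3,3]: 7/5
After adding M[4,4]: -17/20
Tr(M) = -17/20

-17/20


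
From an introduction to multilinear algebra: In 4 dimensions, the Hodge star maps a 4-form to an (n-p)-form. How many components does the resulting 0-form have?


The Hodge dual of a p-form on an n-dimensional manifold is an (n-p)-form.
n = 4, p = 4, so dual degree = 4 - 4 = 0
The number of components is C(n, n-p) = C(4, 0) = 1

1


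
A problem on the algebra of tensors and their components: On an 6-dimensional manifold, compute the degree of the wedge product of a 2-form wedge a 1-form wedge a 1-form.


The degree of a wedge product is the sum of the degrees of the individual forms.
Degrees: 2, 1, 1
Total degree = 2 + 1 + 1 = 4

4


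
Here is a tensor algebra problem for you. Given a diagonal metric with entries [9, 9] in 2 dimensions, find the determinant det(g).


For a diagonal metric, the determinant is the product of diagonal entries.
Diagonal entries: 9, 9
det(g) = 9 * 9 = 81

81


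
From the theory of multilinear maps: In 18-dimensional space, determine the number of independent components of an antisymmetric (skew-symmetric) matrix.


An antisymmetric rank-2 tensor satisfies A_{ij} = -A_{ji}, so diagonal entries are zero.
The independent components are the upper-triangular entries: C(n, 2) = n(n-1)/2.
n = 18
C(18, 2) = 18 * 17 / 2 = 306 / 2 = 153

153


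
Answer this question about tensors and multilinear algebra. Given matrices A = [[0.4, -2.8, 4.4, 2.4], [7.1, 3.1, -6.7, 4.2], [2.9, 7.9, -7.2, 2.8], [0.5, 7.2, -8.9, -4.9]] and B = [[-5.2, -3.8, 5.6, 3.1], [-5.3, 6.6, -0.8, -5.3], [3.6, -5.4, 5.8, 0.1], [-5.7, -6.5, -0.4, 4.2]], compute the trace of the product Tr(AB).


Tr(AB) = sum_i (AB)_{ii} where (AB)_{ii} = sum_k A_{ik} B_{ki}.
(AB)_{11} = 0.4*-5.2 + -2.8*-5.3 + 4.4*3.6 + 2.4*-5.7 = 14.92
(AB)_{22} = 7.1*-3.8 + 3.1*6.6 + -6.7*-5.4 + 4.2*-6.5 = 2.36
(AB)_{33} = 2.9*5.6 + 7.9*-0.8 + -7.2*5.8 + 2.8*-0.4 = -32.96
(AB)_{44} = 0.5*3.1 + 7.2*-5.3 + -8.9*0.1 + -4.9*4.2 = -58.08
Tr(AB) = 14.92 + 2.36 + -32.96 + -58.08 = -73.76

-73.76


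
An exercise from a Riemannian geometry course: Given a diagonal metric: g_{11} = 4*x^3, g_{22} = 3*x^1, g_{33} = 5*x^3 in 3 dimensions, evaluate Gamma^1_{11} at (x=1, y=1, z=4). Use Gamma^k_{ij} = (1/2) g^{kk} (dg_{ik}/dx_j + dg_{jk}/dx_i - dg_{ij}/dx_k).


For a diagonal metric, Gamma^k_{ij} = (1/2) g^{kk} (dg_{ik}/dx_j + dg_{jk}/dx_i - dg_{ij}/dx_k).
The metric is diagonal, so g_{ab} = 0 for a != b.
At the given point: g_{11} = 4, g_{22} = 3, g_{33} = 5
g^{11} = 1/4
dg_{11}/dx_1 = dg_{11}/dx_1 = 12
dg_{11}/dx_1 = dg_{11}/dx_1 = 12
dg_{11}/dx_1 = dg_{11}/dx_1 = 12
Numerator = 12 + 12 - 12 = 12
Gamma^1_{11} = 12 / (2 * 4) = 3/2

3/2


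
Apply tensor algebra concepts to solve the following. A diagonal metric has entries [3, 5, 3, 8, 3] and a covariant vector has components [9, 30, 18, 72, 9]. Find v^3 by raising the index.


To raise an index with a diagonal metric: v^i = v_i / g_{ii}.
For index 3: v_3 = 18, g_{33} = 3
v^3 = 18 / 3 = 6

6


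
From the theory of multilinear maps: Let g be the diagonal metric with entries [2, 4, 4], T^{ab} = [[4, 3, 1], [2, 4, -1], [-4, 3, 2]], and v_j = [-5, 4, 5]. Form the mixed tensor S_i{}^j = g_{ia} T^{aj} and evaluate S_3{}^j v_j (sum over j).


Step 1: lower the first index. For a diagonal metric, g_{ia} T^{aj} = g_{ii} T^{ij} (no sum on i).
g_{33} = 4
S_3{}^1 = 4 * T^{31} = 4 * -4 = -16
S_3{}^2 = 4 * T^{32} = 4 * 3 = 12
S_3{}^3 = 4 * T^{33} = 4 * 2 = 8
Step 2: contract S_3{}^j with v_j.
S_3{}^1 * v_1 = -16 * -5 = 80
S_3{}^2 * v_2 = 12 * 4 = 48
S_3{}^3 * v_3 = 8 * 5 = 40
Result = 80 + 48 + 40 = 168

168


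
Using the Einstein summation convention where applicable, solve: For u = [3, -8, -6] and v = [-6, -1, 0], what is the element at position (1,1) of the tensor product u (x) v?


The outer product entry T_{ij} = u_i * v_j.
We need i=1, j=1.
u_1 = 3, v_1 = -6
T_{1,1} = 3 * -6 = -18

-18


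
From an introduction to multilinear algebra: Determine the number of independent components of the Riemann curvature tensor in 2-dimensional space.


The Riemann tensor in d dimensions has d^2(d^2 - 1)/12 independent components.
d = 2, so d^2 = 4
d^2 - 1 = 3
d^2(d^2 - 1) = 4 * 3 = 12
Divide by 12: 12 / 12 = 1

1


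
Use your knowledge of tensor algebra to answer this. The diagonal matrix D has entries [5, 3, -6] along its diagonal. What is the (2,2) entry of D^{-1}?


For a diagonal matrix, the inverse has entries (D^{-1})_{ii} = 1/d_{ii}.
The diagonal entries are: d_{11} = 5, d_{22} = 3, d_{33} = -6
We need (D^{-1})_{22} = 1/d_{22} = 1/3 = 1/3

1/3


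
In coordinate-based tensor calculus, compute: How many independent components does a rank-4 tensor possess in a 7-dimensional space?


The number of components of a rank-r tensor in d dimensions is d^r.
Here d = 7 and r = 4.
7^4 = 2401

2401


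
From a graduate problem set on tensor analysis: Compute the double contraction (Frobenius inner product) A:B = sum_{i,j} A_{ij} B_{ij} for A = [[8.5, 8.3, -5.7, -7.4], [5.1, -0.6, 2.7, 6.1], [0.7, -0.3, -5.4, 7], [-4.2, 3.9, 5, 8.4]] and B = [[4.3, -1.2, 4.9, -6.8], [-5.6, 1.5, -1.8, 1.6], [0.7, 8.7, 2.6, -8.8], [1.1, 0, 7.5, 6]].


A:B = sum over all i,j of A_{ij} * B_{ij}.
Row 1: 8.5*4.3=36.55, 8.3*-1.2=-9.96, -5.7*4.9=-27.93, -7.4*-6.8=50.32 => row sum = 48.98
Row 2: 5.1*-5.6=-28.56, -0.6*1.5=-0.9, 2.7*-1.8=-4.86, 6.1*1.6=9.76 => row sum = -24.56
Row 3: 0.7*0.7=0.49, -0.3*8.7=-2.61, -5.4*2.6=-14.04, 7*-8.8=-61.6 => row sum = -77.76
Row 4: -4.2*1.1=-4.62, 3.9*0=0, 5*7.5=37.5, 8.4*6=50.4 => row sum = 83.28
Total = 48.98 + -24.56 + -77.76 + 83.28 = 29.94

29.94


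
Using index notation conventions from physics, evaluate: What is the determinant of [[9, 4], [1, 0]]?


For a 2x2 matrix [[a, b], [c, d]], det = a*d - b*c.
a = 9, b = 4, c = 1, d = 0
a*d = 9 * 0 = 0
b*c = 4 * 1 = 4
det = 0 - 4 = -4

-4


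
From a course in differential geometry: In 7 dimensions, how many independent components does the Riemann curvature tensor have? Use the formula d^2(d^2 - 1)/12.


The Riemann tensor in d dimensions has d^2(d^2 - 1)/12 independent components.
d = 7, so d^2 = 49
d^2 - 1 = 48
d^2(d^2 - 1) = 49 * 48 = 2352
Divide by 12: 2352 / 12 = 196

196


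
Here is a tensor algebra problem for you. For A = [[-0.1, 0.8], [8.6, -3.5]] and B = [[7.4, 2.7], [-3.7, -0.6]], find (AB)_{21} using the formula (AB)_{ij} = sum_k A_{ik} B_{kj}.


(AB)_{ij} = sum_k A_{ik} B_{kj}.
For i=2, j=1:
A_{21} * B_{11} = 8.6 * 7.4 = 63.64
A_{22} * B_{21} = -3.5 * -3.7 = 12.95
Sum = 63.64 + 12.95 = 76.59

76.59


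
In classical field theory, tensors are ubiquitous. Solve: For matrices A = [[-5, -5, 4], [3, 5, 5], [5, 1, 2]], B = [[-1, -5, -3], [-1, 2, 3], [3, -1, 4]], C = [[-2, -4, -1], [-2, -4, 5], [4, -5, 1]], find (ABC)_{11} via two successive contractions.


(ABC)_{11} = sum_m (AB)_{1m} C_{m1}. First compute row 1 of AB.
(AB)_{11} = -5*-1 + -5*-1 + 4*3 = 22
(AB)_{12} = -5*-5 + -5*2 + 4*-1 = 11
(AB)_{13} = -5*-3 + -5*3 + 4*4 = 16
Now contract with column 1 of C:
(AB)_{11} * C_{11} = 22 * -2 = -44
(AB)_{12} * C_{21} = 11 * -2 = -22
(AB)_{13} * C_{31} = 16 * 4 = 64
(ABC)_{11} = -44 + -22 + 64 = -2

-2


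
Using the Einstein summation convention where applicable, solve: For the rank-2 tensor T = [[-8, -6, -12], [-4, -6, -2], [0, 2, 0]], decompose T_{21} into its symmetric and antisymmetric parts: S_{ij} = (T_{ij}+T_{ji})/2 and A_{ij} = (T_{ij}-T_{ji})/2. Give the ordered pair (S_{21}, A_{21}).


T_{21} = -4
T_{12} = -6
S_{21} = (-4 + -6)/2 = -10/2 = -5
A_{21} = (-4 - -6)/2 = 2/2 = 1
Check: S + A = -5 + 1 = -4 = T_{21}.

(-5, 1)


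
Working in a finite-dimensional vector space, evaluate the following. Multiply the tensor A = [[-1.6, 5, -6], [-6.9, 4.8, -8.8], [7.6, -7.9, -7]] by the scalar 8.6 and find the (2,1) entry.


Scalar multiplication: (cA)_{ij} = c * A_{ij}.
c = 8.6
A_{21} = -6.9
(cA)_{21} = 8.6 * -6.9 = -59.34

-59.34


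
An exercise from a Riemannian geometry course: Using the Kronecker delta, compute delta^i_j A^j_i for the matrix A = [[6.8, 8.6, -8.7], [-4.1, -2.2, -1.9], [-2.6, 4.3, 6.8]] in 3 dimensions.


The contraction (trace) of a rank-2 tensor is the sum of its diagonal elements.
Diagonal entries: A[1,1] = 6.8, A[2,2] = -2.2, A[3,3] = 6.8
Tr(A) = 6.8 + -2.2 + 6.8 = 11.4

11.4


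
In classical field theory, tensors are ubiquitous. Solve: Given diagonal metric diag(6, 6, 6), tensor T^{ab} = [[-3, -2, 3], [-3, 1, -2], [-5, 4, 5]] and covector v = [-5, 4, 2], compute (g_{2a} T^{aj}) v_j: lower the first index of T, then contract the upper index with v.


Step 1: lower the first index. For a diagonal metric, g_{ia} T^{aj} = g_{ii} T^{ij} (no sum on i).
g_{22} = 6
S_2{}^1 = 6 * T^{21} = 6 * -3 = -18
S_2{}^2 = 6 * T^{22} = 6 * 1 = 6
S_2{}^3 = 6 * T^{23} = 6 * -2 = -12
Step 2: contract S_2{}^j with v_j.
S_2{}^1 * v_1 = -18 * -5 = 90
S_2{}^2 * v_2 = 6 * 4 = 24
S_2{}^3 * v_3 = -12 * 2 = -24
Result = 90 + 24 + -24 = 90

90


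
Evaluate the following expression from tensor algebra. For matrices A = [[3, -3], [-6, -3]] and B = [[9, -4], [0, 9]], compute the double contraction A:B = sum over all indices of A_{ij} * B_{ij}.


A:B = sum over all i,j of A_{ij} * B_{ij}.
Row 1: 3*9=27, -3*-4=12 => row sum = 39
Row 2: -6*0=0, -3*9=-27 => row sum = -27
Total = 39 + -27 = 12

12


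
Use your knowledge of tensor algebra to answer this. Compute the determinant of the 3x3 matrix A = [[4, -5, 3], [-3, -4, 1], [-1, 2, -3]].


Expanding along the first row, det(A) = a11*M_11 - a12*M_12 + a13*M_13, where M_1j is the (1,j) minor.
Minor M_11 = -4*-3 - 1*2 = 10
Minor M_12 = -3*-3 - 1*-1 = 10
Minor M_13 = -3*2 - -4*-1 = -10
det = 4*(10) - -5*(10) + 3*(-10)
    = 40 - -50 + -30
    = 60

60


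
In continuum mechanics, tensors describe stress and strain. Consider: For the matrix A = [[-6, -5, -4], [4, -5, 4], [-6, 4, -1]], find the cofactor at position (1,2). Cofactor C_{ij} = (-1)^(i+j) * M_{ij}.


To find cofactor C_{12}, delete row 1 and column 2.
The resulting 2x2 submatrix is: [[4, 4], [-6, -1]]
Minor M_{12} = 4*-1 - 4*-6
  = -4 - -24 = 20
Sign = (-1)^(1+2) = (-1)^3 = -1
Cofactor C_{12} = -1 * 20 = -20

-20


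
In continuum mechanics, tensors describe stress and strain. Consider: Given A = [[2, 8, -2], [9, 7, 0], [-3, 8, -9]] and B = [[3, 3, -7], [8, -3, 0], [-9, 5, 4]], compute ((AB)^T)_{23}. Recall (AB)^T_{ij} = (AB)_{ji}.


(AB)^T_{ij} = (AB)_{ji} = sum_k A_{jk} B_{ki}.
For i=2, j=3 we need (AB)_{32}:
A_{31} * B_{12} = -3 * 3 = -9
A_{32} * B_{22} = 8 * -3 = -24
A_{33} * B_{32} = -9 * 5 = -45
Sum = -9 + -24 + -45 = -78

-78


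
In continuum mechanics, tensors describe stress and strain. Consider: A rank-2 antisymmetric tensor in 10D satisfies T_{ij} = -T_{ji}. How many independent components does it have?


An antisymmetric rank-2 tensor satisfies A_{ij} = -A_{ji}, so diagonal entries are zero.
The independent components are the upper-triangular entries: C(n, 2) = n(n-1)/2.
n = 10
C(10, 2) = 10 * 9 / 2 = 90 / 2 = 45

45


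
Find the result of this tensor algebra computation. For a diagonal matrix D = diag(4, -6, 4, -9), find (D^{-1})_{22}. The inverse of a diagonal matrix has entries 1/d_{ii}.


For a diagonal matrix, the inverse has entries (D^{-1})_{ii} = 1/d_{ii}.
The diagonal entries are: d_{11} = 4, d_{22} = -6, d_{33} = 4, d_{44} = -9
We need (D^{-1})_{22} = 1/d_{22} = 1/-6 = -1/6

-1/6


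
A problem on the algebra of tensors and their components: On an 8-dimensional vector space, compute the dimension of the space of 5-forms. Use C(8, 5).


The dimension of the space of p-forms on an n-dimensional space is C(n, p).
n = 8, p = 5
C(8, 5) = 8! / (5! * 3!) = 56

56


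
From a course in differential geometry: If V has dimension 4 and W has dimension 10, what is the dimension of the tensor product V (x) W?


The dimension of a tensor product is the product of dimensions.
dim(V) = 4, dim(W) = 10
dim(V (x) W) = 4 * 10 = 40

40


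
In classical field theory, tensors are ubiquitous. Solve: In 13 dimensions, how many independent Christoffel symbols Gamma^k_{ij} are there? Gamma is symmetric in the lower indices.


Christoffel symbols Gamma^k_{ij} are symmetric in i,j, so there are d * d(d+1)/2 independent symbols.
d = 13
d(d+1)/2 = 13 * 14 / 2 = 91
Total = 13 * 91 = 1183

1183


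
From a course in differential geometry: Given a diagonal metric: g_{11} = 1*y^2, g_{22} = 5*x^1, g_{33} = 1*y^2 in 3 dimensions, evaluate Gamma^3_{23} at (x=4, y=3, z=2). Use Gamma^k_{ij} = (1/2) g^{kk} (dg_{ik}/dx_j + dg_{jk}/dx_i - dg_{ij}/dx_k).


For a diagonal metric, Gamma^k_{ij} = (1/2) g^{kk} (dg_{ik}/dx_j + dg_{jk}/dx_i - dg_{ij}/dx_k).
The metric is diagonal, so g_{ab} = 0 for a != b.
At the given point: g_{11} = 9, g_{22} = 20, g_{33} = 9
g^{33} = 1/9
dg_{23}/dx_3 = 0 (off-diagonal)
dg_{33}/dx_2 = dg_{33}/dx_2 = 6
dg_{23}/dx_3 = 0 (off-diagonal)
Numerator = 0 + 6 - 0 = 6
Gamma^3_{23} = 6 / (2 * 9) = 1/3

1/3


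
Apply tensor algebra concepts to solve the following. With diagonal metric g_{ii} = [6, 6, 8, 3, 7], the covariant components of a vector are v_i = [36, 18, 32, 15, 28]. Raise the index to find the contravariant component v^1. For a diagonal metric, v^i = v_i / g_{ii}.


To raise an index with a diagonal metric: v^i = v_i / g_{ii}.
For index 1: v_1 = 36, g_{11} = 6
v^1 = 36 / 6 = 6

6


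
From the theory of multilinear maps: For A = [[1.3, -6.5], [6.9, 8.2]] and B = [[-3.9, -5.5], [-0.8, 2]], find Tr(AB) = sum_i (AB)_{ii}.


Tr(AB) = sum_i (AB)_{ii} where (AB)_{ii} = sum_k A_{ik} B_{ki}.
(AB)_{11} = 1.3*-3.9 + -6.5*-0.8 = 0.13
(AB)_{22} = 6.9*-5.5 + 8.2*2 = -21.55
Tr(AB) = 0.13 + -21.55 = -21.42

-21.42


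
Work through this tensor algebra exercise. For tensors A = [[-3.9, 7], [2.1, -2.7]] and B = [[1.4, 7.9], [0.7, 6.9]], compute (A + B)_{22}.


Tensor addition is component-wise: (A + B)_{ij} = A_{ij} + B_{ij}.
A_{22} = -2.7
B_{22} = 6.9
(A + B)_{22} = -2.7 + 6.9 = 4.2

4.2


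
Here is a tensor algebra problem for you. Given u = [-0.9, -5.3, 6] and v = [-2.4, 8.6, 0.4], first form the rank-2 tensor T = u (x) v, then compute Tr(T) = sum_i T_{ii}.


The outer product gives T_{ij} = u_i v_j.
The trace (contraction) is Tr(T) = sum_i T_{ii} = sum_i u_i v_i.
Diagonal entries:
T_{11} = u_1 * v_1 = -0.9 * -2.4 = 2.16
T_{22} = u_2 * v_2 = -5.3 * 8.6 = -45.58
T_{33} = u_3 * v_3 = 6 * 0.4 = 2.4
Tr(T) = 2.16 + -45.58 + 2.4 = -41.02

-41.02


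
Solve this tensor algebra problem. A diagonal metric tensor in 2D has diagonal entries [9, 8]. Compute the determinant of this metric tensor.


For a diagonal metric, the determinant is the product of diagonal entries.
Diagonal entries: 9, 8
det(g) = 9 * 8 = 72

72


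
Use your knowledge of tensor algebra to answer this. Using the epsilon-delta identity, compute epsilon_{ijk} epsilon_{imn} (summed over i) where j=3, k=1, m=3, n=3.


Using the identity: epsilon_{ijk} epsilon_{imn} = delta_{jm} delta_{kn} - delta_{jn} delta_{km}.
delta_{33} = 1
delta_{13} = 0
delta_{33} = 1
delta_{13} = 0
Result = 1 * 0 - 1 * 0 = 0 - 0 = 0

0


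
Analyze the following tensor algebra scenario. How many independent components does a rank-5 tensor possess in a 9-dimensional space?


The number of components of a rank-r tensor in d dimensions is d^r.
Here d = 9 and r = 5.
9^5 = 59049

59049


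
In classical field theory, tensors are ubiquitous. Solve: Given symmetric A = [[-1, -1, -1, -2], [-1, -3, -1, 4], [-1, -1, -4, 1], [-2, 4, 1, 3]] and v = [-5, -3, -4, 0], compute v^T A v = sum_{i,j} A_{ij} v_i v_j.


First compute Av:
(Av)_1 = -1*-5 + -1*-3 + -1*-4 + -2*0 = 12
(Av)_2 = -1*-5 + -3*-3 + -1*-4 + 4*0 = 18
(Av)_3 = -1*-5 + -1*-3 + -4*-4 + 1*0 = 24
(Av)_4 = -2*-5 + 4*-3 + 1*-4 + 3*0 = -6
Av = [12, 18, 24, -6]
Then v^T (Av) = -5*12 + -3*18 + -4*24 + 0*-6
= -60 + -54 + -96 + 0 = -210

-210


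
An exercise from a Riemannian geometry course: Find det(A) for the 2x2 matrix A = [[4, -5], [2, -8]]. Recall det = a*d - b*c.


For a 2x2 matrix [[a, b], [c, d]], det = a*d - b*c.
a = 4, b = -5, c = 2, d = -8
a*d = 4 * -8 = -32
b*c = -5 * 2 = -10
det = -32 - -10 = -22

-22


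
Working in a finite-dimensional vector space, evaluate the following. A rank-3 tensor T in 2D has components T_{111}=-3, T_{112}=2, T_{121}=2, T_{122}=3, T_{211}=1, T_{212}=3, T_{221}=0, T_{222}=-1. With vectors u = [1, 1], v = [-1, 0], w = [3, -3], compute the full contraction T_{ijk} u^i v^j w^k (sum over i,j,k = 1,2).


S = sum over i,j,k of T_{ijk} u_i v_j w_k. Expanding all 8 terms:
T_{111}*u_1*v_1*w_1 = -3*1*-1*3 = 9  (running total: 9)
T_{112}*u_1*v_1*w_2 = 2*1*-1*-3 = 6  (running total: 15)
T_{121}*u_1*v_2*w_1 = 2*1*0*3 = 0  (running total: 15)
T_{122}*u_1*v_2*w_2 = 3*1*0*-3 = 0  (running total: 15)
T_{211}*u_2*v_1*w_1 = 1*1*-1*3 = -3  (running total: 12)
T_{212}*u_2*v_1*w_2 = 3*1*-1*-3 = 9  (running total: 21)
T_{221}*u_2*v_2*w_1 = 0*1*0*3 = 0  (running total: 21)
T_{222}*u_2*v_2*w_2 = -1*1*0*-3 = 0  (running total: 21)
S = 21

21


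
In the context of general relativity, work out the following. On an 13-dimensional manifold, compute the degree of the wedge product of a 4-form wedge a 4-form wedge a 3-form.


The degree of a wedge product is the sum of the degrees of the individual forms.
Degrees: 4, 4, 3
Total degree = 4 + 4 + 3 = 11

11


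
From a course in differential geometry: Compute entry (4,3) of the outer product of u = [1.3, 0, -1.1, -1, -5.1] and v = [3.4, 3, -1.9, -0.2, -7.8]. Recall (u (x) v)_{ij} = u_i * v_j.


The outer product entry T_{ij} = u_i * v_j.
We need i=4, j=3.
u_4 = -1, v_3 = -1.9
T_{4,3} = -1 * -1.9 = 1.9

1.9


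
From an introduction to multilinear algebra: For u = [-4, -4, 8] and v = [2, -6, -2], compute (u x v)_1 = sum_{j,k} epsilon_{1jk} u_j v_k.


(u x v)_1 = sum_{j,k} epsilon_{1jk} u_j v_k. Only permutations of (1,2,3) contribute; the two non-zero terms are:
eps_{123} u_2 v_3 = 1 * -4 * -2 = 8
eps_{132} u_3 v_2 = -1 * 8 * -6 = 48
(u x v)_1 = 56

56


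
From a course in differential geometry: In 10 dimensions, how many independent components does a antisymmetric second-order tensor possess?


A antisymmetric rank-2 tensor in d dimensions has d(d-1)/2 independent components.
d = 10
d(d-1)/2 = 10 * 9 / 2 = 90 / 2 = 45

45


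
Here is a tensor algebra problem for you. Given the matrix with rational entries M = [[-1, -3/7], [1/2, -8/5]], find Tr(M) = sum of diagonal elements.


The trace is the sum of diagonal entries.
Diagonal: M[1,1] = -1, M[2,2] = -8/5
Tr(M) = -1 + -8/5
Computing step by step:
After adding M[1,1]: -1
After adding M[2,2]: -13/5
Tr(M) = -13/5

-13/5


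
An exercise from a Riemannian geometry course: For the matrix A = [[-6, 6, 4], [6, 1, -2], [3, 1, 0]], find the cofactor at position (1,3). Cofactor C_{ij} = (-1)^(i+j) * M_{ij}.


To find cofactor C_{13}, delete row 1 and column 3.
The resulting 2x2 submatrix is: [[6, 1], [3, 1]]
Minor M_{13} = 6*1 - 1*3
  = 6 - 3 = 3
Sign = (-1)^(1+3) = (-1)^4 = 1
Cofactor C_{13} = 1 * 3 = 3

3


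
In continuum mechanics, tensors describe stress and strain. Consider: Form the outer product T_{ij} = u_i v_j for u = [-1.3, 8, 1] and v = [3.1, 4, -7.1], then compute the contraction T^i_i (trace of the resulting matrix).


The outer product gives T_{ij} = u_i v_j.
The trace (contraction) is Tr(T) = sum_i T_{ii} = sum_i u_i v_i.
Diagonal entries:
T_{11} = u_1 * v_1 = -1.3 * 3.1 = -4.03
T_{22} = u_2 * v_2 = 8 * 4 = 32
T_{33} = u_3 * v_3 = 1 * -7.1 = -7.1
Tr(T) = -4.03 + 32 + -7.1 = 20.87

20.87


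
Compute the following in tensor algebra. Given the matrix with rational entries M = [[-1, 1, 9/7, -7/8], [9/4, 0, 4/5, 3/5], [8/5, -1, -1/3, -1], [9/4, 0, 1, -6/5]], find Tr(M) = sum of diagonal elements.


The trace is the sum of diagonal entries.
Diagonal: M[1,1] = -1, M[2,2] = 0, M[3,3] = -1/3, M[4,4] = -6/5
Tr(M) = -1 + 0 + -1/3 + -6/5
Computing step by step:
After adding M[1,1]: -1
After adding M[2,2]: -1
After adding M[3,3]: -4/3
After adding M[4,4]: -38/15
Tr(M) = -38/15

-38/15


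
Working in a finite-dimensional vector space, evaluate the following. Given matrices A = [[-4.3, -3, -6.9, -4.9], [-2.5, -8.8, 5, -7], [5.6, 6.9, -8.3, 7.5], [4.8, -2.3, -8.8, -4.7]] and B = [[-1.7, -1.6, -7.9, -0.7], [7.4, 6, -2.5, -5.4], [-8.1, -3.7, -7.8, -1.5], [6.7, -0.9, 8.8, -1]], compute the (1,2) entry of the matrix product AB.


(AB)_{ij} = sum_k A_{ik} B_{kj}.
For i=1, j=2:
A_{11} * B_{12} = -4.3 * -1.6 = 6.88
A_{12} * B_{22} = -3 * 6 = -18
A_{13} * B_{32} = -6.9 * -3.7 = 25.53
A_{14} * B_{42} = -4.9 * -0.9 = 4.41
Sum = 6.88 + -18 + 25.53 + 4.41 = 18.82

18.82


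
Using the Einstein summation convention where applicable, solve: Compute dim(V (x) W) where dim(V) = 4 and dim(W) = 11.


The dimension of a tensor product is the product of dimensions.
dim(V) = 4, dim(W) = 11
dim(V (x) W) = 4 * 11 = 44

44


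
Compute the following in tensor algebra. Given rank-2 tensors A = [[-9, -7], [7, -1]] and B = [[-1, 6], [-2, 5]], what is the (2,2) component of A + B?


Tensor addition is component-wise: (A + B)_{ij} = A_{ij} + B_{ij}.
A_{22} = -1
B_{22} = 5
(A + B)_{22} = -1 + 5 = 4

4


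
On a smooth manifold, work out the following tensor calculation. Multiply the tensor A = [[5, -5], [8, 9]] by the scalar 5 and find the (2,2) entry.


Scalar multiplication: (cA)_{ij} = c * A_{ij}.
c = 5
A_{22} = 9
(cA)_{22} = 5 * 9 = 45

45


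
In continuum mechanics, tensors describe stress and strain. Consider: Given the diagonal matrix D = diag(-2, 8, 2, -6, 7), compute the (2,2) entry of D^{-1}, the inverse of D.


For a diagonal matrix, the inverse has entries (D^{-1})_{ii} = 1/d_{ii}.
The diagonal entries are: d_{11} = -2, d_{22} = 8, d_{33} = 2, d_{44} = -6, d_{55} = 7
We need (D^{-1})_{22} = 1/d_{22} = 1/8 = 1/8

1/8


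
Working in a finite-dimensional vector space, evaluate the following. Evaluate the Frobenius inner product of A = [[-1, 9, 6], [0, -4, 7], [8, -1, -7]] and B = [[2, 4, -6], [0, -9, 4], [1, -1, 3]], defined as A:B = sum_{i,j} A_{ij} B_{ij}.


A:B = sum over all i,j of A_{ij} * B_{ij}.
Row 1: -1*2=-2, 9*4=36, 6*-6=-36 => row sum = -2
Row 2: 0*0=0, -4*-9=36, 7*4=28 => row sum = 64
Row 3: 8*1=8, -1*-1=1, -7*3=-21 => row sum = -12
Total = -2 + 64 + -12 = 50

50


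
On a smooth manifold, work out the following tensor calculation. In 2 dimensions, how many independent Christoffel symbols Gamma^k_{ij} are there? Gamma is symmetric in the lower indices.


Christoffel symbols Gamma^k_{ij} are symmetric in i,j, so there are d * d(d+1)/2 independent symbols.
d = 2
d(d+1)/2 = 2 * 3 / 2 = 3
Total = 2 * 3 = 6

6


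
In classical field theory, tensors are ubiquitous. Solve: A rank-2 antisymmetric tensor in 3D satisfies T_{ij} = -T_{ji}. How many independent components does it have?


An antisymmetric rank-2 tensor satisfies A_{ij} = -A_{ji}, so diagonal entries are zero.
The independent components are the upper-triangular entries: C(n, 2) = n(n-1)/2.
n = 3
C(3, 2) = 3 * 2 / 2 = 6 / 2 = 3

3


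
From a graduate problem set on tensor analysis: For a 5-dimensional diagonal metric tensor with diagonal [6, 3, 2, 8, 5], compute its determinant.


For a diagonal metric, the determinant is the product of diagonal entries.
Diagonal entries: 6, 3, 2, 8, 5
det(g) = 6 * 3 * 2 * 8 * 5 = 1440

1440


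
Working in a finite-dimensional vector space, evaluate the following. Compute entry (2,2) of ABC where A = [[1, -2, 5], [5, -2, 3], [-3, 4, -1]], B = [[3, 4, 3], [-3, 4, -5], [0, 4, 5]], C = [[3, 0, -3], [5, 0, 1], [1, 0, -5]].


(ABC)_{22} = sum_m (AB)_{2m} C_{m2}. First compute row 2 of AB.
(AB)_{21} = 5*3 + -2*-3 + 3*0 = 21
(AB)_{22} = 5*4 + -2*4 + 3*4 = 24
(AB)_{23} = 5*3 + -2*-5 + 3*5 = 40
Now contract with column 2 of C:
(AB)_{21} * C_{12} = 21 * 0 = 0
(AB)_{22} * C_{22} = 24 * 0 = 0
(AB)_{23} * C_{32} = 40 * 0 = 0
(ABC)_{22} = 0 + 0 + 0 = 0

0


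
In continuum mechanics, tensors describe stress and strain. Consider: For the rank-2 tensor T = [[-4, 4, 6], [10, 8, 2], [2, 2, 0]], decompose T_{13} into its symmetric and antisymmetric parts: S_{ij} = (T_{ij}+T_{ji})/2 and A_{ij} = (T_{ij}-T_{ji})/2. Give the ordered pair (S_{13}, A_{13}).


T_{13} = 6
T_{31} = 2
S_{13} = (6 + 2)/2 = 8/2 = 4
A_{13} = (6 - 2)/2 = 4/2 = 2
Check: S + A = 4 + 2 = 6 = T_{13}.

(4, 2)


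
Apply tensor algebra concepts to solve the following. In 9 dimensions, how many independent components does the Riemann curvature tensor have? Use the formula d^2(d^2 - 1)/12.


The Riemann tensor in d dimensions has d^2(d^2 - 1)/12 independent components.
d = 9, so d^2 = 81
d^2 - 1 = 80
d^2(d^2 - 1) = 81 * 80 = 6480
Divide by 12: 6480 / 12 = 540

540


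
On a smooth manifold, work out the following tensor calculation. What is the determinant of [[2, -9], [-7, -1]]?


For a 2x2 matrix [[a, b], [c, d]], det = a*d - b*c.
a = 2, b = -9, c = -7, d = -1
a*d = 2 * -1 = -2
b*c = -9 * -7 = 63
det = -2 - 63 = -65

-65


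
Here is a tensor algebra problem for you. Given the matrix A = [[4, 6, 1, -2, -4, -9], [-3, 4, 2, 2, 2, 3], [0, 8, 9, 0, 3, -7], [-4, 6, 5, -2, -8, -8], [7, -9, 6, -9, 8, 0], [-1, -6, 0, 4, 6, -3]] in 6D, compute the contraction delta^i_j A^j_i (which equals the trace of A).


The contraction (trace) of a rank-2 tensor is the sum of its diagonal elements.
Diagonal entries: A[1,1] = 4, A[2,2] = 4, A[3,3] = 9, A[4,4] = -2, A[5,5] = 8, A[6,6] = -3
Tr(A) = 4 + 4 + 9 + -2 + 8 + -3 = 20

20


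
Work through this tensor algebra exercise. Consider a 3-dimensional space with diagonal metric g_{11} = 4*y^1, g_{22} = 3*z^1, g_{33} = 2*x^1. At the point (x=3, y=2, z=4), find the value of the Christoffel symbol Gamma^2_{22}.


For a diagonal metric, Gamma^k_{ij} = (1/2) g^{kk} (dg_{ik}/dx_j + dg_{jk}/dx_i - dg_{ij}/dx_k).
The metric is diagonal, so g_{ab} = 0 for a != b.
At the given point: g_{11} = 8, g_{22} = 12, g_{33} = 6
g^{22} = 1/12
dg_{22}/dx_2 = dg_{22}/dx_2 = 0
dg_{22}/dx_2 = dg_{22}/dx_2 = 0
dg_{22}/dx_2 = dg_{22}/dx_2 = 0
Numerator = 0 + 0 - 0 = 0
Gamma^2_{22} = 0 / (2 * 12) = 0

0
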